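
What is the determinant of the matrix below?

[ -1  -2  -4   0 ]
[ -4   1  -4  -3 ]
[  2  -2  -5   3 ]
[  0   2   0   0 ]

Expand along row 4 (it has 3 zeros):
  + (2) · M_42   where M_42 = det([-1 -4 0; -4 -4 -3; 2 -5 3]) = 3
det = (+1)·(2)·(3) = 6

The determinant is 6.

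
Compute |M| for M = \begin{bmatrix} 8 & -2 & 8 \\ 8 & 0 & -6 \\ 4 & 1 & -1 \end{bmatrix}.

Expand along column 2:
  − (-2) · |8 -6; 4 -1| = −(-2)·(-8 − (-24)) = 32
  − 1 · |8 8; 8 -6| = −1·(-48 − 64) = 112
Sum: (32) + (112) = 144

144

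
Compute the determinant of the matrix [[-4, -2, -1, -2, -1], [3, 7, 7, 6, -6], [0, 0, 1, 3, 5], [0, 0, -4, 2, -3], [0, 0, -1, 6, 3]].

902

The matrix is block upper-triangular with a 2×2 block and a 3×3 block on the diagonal, so its determinant equals the product of the determinants of the diagonal blocks.
det of the 2×2 block = -22
det of the 3×3 block = -41
det = (-22)·(-41) = 902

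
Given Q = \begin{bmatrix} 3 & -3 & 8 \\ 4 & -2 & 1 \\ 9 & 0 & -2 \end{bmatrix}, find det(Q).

Expand along column 2:
  − (-3) · |4 1; 9 -2| = −(-3)·(-8 − 9) = -51
  + (-2) · |3 8; 9 -2| = (-2)·(-6 − 72) = 156
Sum: (-51) + (156) = 105

|Q| = 105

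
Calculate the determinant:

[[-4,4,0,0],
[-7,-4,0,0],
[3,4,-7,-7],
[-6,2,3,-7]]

The matrix is block lower-triangular with a 2×2 block and a 2×2 block on the diagonal, so its determinant equals the product of the determinants of the diagonal blocks.
det of the 2×2 block = 44
det of the 2×2 block = 70
det = (44)·(70) = 3080

3080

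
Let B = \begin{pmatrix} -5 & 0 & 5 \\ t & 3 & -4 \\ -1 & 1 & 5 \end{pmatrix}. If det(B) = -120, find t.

-8

Expanding along the column containing t, det(B) is linear in t: det(B) = (5)·t + (-80).
Set (5)·t + (-80) = -120  ⇒  (5)·t = -40  ⇒  t = -8.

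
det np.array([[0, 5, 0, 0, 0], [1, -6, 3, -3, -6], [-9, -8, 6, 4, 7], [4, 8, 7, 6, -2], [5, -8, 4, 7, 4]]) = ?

The determinant is -8720.

Expand along row 1 (it has 4 zeros):
  − (5) · M_12   where M_12 = det([1 3 -3 -6; -9 6 4 7; 4 7 6 -2; 5 4 7 4]) = 1744
det = (-1)·(5)·(1744) = -8720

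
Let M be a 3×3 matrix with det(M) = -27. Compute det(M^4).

531441

det(M^4) = (det M)^4 = (-27)^4 = 531441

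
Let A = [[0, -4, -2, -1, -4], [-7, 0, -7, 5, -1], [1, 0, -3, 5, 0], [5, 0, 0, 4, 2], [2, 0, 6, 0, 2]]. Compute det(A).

The determinant is -1096.

Expand along column 2 (it has 4 zeros):
  − (-4) · M_12   where M_12 = det([-7 -7 5 -1; 1 -3 5 0; 5 0 4 2; 2 6 0 2]) = -274
det = (-1)·(-4)·(-274) = -1096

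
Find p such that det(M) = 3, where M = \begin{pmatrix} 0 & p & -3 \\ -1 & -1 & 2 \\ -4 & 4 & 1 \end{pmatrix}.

Expanding along the column containing p, det(M) is linear in p: det(M) = (-7)·p + (24).
Set (-7)·p + (24) = 3  ⇒  (-7)·p = -21  ⇒  p = 3.

p = 3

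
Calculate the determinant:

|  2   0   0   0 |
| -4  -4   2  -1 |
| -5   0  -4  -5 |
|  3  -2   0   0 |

Expand along row 1 (it has 3 zeros):
  + (2) · M_11   where M_11 = det([-4 2 -1; 0 -4 -5; -2 0 0]) = 28
det = (+1)·(2)·(28) = 56

The determinant is 56.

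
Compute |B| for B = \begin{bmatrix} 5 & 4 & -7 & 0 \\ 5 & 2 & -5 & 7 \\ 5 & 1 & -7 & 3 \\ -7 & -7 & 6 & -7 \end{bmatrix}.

33

Expand along row 1 (it has 1 zero):
  + (5) · M_11   where M_11 = det([2 -5 7; 1 -7 3; -7 6 -7]) = -169
  − (4) · M_12   where M_12 = det([5 -5 7; 5 -7 3; -7 6 -7]) = -48
  + (-7) · M_13   where M_13 = det([5 2 7; 5 1 3; -7 -7 -7]) = -98
det = (+1)·(5)·(-169) + (-1)·(4)·(-48) + (+1)·(-7)·(-98) = 33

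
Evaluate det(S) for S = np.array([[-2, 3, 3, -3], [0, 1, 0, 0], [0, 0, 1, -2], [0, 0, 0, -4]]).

det(S) = 8

S is upper triangular, so det(S) is the product of the diagonal entries:
det = (-2) · (1) · (1) · (-4) = 8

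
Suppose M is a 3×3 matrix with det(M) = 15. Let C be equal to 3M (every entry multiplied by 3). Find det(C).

The determinant is 405.

For a 3×3 matrix, det(3M) = 3^3·det(M) = 27·det(M).
det(C) = (27)·(15) = 405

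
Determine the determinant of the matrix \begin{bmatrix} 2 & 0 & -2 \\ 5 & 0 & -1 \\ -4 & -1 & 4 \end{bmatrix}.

8

Expand along column 2:
  − (-1) · |2 -2; 5 -1| = −(-1)·(-2 − (-10)) = 8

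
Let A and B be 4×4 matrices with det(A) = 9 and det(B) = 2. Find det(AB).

18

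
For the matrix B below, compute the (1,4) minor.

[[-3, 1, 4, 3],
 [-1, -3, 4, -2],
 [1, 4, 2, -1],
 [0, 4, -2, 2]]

Delete row 1 and column 4; the remaining 3×3 submatrix is [-1 -3 4; 1 4 2; 0 4 -2].
Its determinant is 26.

26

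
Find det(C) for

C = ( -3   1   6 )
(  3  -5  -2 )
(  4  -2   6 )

det(C) = 160

Expand along row 1:
  + (-3) · |-5 -2; -2 6| = (-3)·(-30 − 4) = 102
  − 1 · |3 -2; 4 6| = −1·(18 − (-8)) = -26
  + 6 · |3 -5; 4 -2| = 6·(-6 − (-20)) = 84
Sum: (102) + (-26) + (84) = 160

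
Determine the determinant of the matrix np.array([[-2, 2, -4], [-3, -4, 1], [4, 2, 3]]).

Expand along row 1:
  + (-2) · |-4 1; 2 3| = (-2)·(-12 − 2) = 28
  − 2 · |-3 1; 4 3| = −2·(-9 − 4) = 26
  + (-4) · |-3 -4; 4 2| = (-4)·(-6 − (-16)) = -40
Sum: (28) + (26) + (-40) = 14

14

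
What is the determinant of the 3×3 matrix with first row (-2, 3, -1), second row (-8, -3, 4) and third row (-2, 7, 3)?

184

Expand along row 1:
  + (-2) · |-3 4; 7 3| = (-2)·(-9 − 28) = 74
  − 3 · |-8 4; -2 3| = −3·(-24 − (-8)) = 48
  + (-1) · |-8 -3; -2 7| = (-1)·(-56 − 6) = 62
Sum: (74) + (48) + (62) = 184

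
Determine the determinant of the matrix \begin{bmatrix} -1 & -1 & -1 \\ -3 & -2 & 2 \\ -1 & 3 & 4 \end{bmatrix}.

The determinant is 15.

Expand along row 1:
  + (-1) · |-2 2; 3 4| = (-1)·(-8 − 6) = 14
  − (-1) · |-3 2; -1 4| = −(-1)·(-12 − (-2)) = -10
  + (-1) · |-3 -2; -1 3| = (-1)·(-9 − 2) = 11
Sum: (14) + (-10) + (11) = 15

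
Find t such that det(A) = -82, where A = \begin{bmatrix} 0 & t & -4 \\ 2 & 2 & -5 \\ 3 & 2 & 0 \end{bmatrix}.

Expanding along the row containing t, det(A) is linear in t: det(A) = (-15)·t + (8).
Set (-15)·t + (8) = -82  ⇒  (-15)·t = -90  ⇒  t = 6.

t = 6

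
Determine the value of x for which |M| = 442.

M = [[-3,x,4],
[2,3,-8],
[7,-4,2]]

-8

Expanding along the column containing x, det(M) is linear in x: det(M) = (-60)·x + (-38).
Set (-60)·x + (-38) = 442  ⇒  (-60)·x = 480  ⇒  x = -8.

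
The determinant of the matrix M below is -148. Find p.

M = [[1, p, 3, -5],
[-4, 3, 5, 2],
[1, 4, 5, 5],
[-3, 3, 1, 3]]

p = -5

Expanding along the row containing p, det(M) is linear in p: det(M) = (98)·p + (342).
Set (98)·p + (342) = -148  ⇒  (98)·p = -490  ⇒  p = -5.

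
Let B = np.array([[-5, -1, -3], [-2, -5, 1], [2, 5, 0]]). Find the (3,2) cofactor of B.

Delete row 3 and column 2; the remaining 2×2 submatrix is [-5 -3; -2 1].
Its determinant is (-5)·1 − (-3)·(-2) = -11.
The cofactor carries sign (−1)^(3+2) = −1, so C_{3,2} = −(-11) = 11.

The cofactor is 11.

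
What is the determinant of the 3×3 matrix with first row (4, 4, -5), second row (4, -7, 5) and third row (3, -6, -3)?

327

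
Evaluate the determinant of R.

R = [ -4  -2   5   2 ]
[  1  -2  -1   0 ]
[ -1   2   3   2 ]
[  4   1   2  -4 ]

|R| = -182

Expand along row 2 (it has 1 zero):
  − (1) · M_21   where M_21 = det([-2 5 2; 2 3 2; 1 2 -4]) = 84
  + (-2) · M_22   where M_22 = det([-4 5 2; -1 3 2; 4 2 -4]) = 56
  − (-1) · M_23   where M_23 = det([-4 -2 2; -1 2 2; 4 1 -4]) = 14
det = (-1)·(1)·(84) + (+1)·(-2)·(56) + (-1)·(-1)·(14) = -182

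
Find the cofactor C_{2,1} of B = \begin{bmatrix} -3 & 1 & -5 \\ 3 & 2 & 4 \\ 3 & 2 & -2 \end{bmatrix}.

-8

Delete row 2 and column 1; the remaining 2×2 submatrix is [1 -5; 2 -2].
Its determinant is 1·(-2) − (-5)·2 = 8.
The cofactor carries sign (−1)^(2+1) = −1, so C_{2,1} = −(8) = -8.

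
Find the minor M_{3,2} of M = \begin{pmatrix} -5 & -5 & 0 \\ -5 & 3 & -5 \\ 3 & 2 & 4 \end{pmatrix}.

25

Delete row 3 and column 2; the remaining 2×2 submatrix is [-5 0; -5 -5].
Its determinant is (-5)·(-5) − 0·(-5) = 25.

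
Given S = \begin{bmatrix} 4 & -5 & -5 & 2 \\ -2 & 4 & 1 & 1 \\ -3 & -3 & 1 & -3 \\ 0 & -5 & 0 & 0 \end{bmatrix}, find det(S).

Expand along row 4 (it has 3 zeros):
  + (-5) · M_42   where M_42 = det([4 -5 2; -2 1 1; -3 1 -3]) = 31
det = (+1)·(-5)·(31) = -155

The determinant is -155.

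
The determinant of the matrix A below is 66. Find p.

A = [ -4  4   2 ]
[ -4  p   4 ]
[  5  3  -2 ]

Expanding along the row containing p, det(A) is linear in p: det(A) = (-2)·p + (72).
Set (-2)·p + (72) = 66  ⇒  (-2)·p = -6  ⇒  p = 3.

p = 3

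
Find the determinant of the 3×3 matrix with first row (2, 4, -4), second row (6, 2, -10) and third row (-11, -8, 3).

Expand along column 1:
  + 2 · |2 -10; -8 3| = 2·(6 − 80) = -148
  − 6 · |4 -4; -8 3| = −6·(12 − 32) = 120
  + (-11) · |4 -4; 2 -10| = (-11)·(-40 − (-8)) = 352
Sum: (-148) + (120) + (352) = 324

324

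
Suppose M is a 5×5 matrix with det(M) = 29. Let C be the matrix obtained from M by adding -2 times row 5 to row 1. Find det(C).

The determinant is 29.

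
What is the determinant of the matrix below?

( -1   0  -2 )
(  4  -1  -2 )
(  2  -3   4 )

30

Expand along column 2:
  + (-1) · |-1 -2; 2 4| = (-1)·(-4 − (-4)) = 0
  − (-3) · |-1 -2; 4 -2| = −(-3)·(2 − (-8)) = 30
Sum: (0) + (30) = 30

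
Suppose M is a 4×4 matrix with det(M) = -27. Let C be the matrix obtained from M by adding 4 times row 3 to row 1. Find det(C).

-27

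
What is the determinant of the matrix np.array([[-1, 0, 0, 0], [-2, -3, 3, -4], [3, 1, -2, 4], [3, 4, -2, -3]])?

Expand along row 1 (it has 3 zeros):
  + (-1) · M_11   where M_11 = det([-3 3 -4; 1 -2 4; 4 -2 -3]) = -9
det = (+1)·(-1)·(-9) = 9

The determinant is 9.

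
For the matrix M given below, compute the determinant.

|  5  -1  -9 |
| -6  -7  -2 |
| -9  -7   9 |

Expand along row 1:
  + 5 · |-7 -2; -7 9| = 5·(-63 − 14) = -385
  − (-1) · |-6 -2; -9 9| = −(-1)·(-54 − 18) = -72
  + (-9) · |-6 -7; -9 -7| = (-9)·(42 − 63) = 189
Sum: (-385) + (-72) + (189) = -268

The determinant is -268.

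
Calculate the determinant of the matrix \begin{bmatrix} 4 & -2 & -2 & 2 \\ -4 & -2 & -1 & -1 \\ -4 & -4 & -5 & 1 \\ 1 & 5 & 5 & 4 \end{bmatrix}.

The determinant is 228.

Expand along row 1:
  + (4) · M_11   where M_11 = det([-2 -1 -1; -4 -5 1; 5 5 4]) = 24
  − (-2) · M_12   where M_12 = det([-4 -1 -1; -4 -5 1; 1 5 4]) = 98
  + (-2) · M_13   where M_13 = det([-4 -2 -1; -4 -4 1; 1 5 4]) = 66
  − (2) · M_14   where M_14 = det([-4 -2 -1; -4 -4 -5; 1 5 5]) = -34
det = (+1)·(4)·(24) + (-1)·(-2)·(98) + (+1)·(-2)·(66) + (-1)·(2)·(-34) = 228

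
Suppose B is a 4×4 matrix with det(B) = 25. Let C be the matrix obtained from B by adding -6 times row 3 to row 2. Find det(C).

det(C) = 25

Adding a multiple of one row to another leaves the determinant unchanged.
det(C) = (1)·(25) = 25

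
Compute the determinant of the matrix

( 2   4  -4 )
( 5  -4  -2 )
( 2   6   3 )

-228

Expand along row 1:
  + 2 · |-4 -2; 6 3| = 2·(-12 − (-12)) = 0
  − 4 · |5 -2; 2 3| = −4·(15 − (-4)) = -76
  + (-4) · |5 -4; 2 6| = (-4)·(30 − (-8)) = -152
Sum: (0) + (-76) + (-152) = -228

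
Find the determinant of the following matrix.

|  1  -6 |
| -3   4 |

-14

det = 1·4 − (-6)·(-3) = 4 − 18 = -14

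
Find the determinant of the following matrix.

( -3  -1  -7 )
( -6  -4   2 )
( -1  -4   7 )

Expand along row 1:
  + (-3) · |-4 2; -4 7| = (-3)·(-28 − (-8)) = 60
  − (-1) · |-6 2; -1 7| = −(-1)·(-42 − (-2)) = -40
  + (-7) · |-6 -4; -1 -4| = (-7)·(24 − 4) = -140
Sum: (60) + (-40) + (-140) = -120

-120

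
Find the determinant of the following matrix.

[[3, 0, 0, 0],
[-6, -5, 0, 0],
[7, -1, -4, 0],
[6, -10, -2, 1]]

60

The matrix is lower triangular, so the determinant is the product of the diagonal entries:
det = (3) · (-5) · (-4) · (1) = 60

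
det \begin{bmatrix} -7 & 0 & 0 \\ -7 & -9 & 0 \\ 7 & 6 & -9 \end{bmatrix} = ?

-567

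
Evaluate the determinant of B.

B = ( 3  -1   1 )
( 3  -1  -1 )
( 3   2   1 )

18

Expand along column 1:
  + 3 · |-1 -1; 2 1| = 3·(-1 − (-2)) = 3
  − 3 · |-1 1; 2 1| = −3·(-1 − 2) = 9
  + 3 · |-1 1; -1 -1| = 3·(1 − (-1)) = 6
Sum: (3) + (9) + (6) = 18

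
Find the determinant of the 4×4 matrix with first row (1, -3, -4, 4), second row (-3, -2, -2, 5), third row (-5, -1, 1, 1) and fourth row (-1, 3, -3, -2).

Expand along row 1:
  + (1) · M_11   where M_11 = det([-2 -2 5; -1 1 1; 3 -3 -2]) = -4
  − (-3) · M_12   where M_12 = det([-3 -2 5; -5 1 1; -1 -3 -2]) = 99
  + (-4) · M_13   where M_13 = det([-3 -2 5; -5 -1 1; -1 3 -2]) = -55
  − (4) · M_14   where M_14 = det([-3 -2 -2; -5 -1 1; -1 3 -3]) = 64
det = (+1)·(1)·(-4) + (-1)·(-3)·(99) + (+1)·(-4)·(-55) + (-1)·(4)·(64) = 257

257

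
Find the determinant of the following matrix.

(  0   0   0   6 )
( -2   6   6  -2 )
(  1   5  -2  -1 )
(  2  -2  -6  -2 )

Expand along row 1 (it has 3 zeros):
  − (6) · M_14   where M_14 = det([-2 6 6; 1 5 -2; 2 -2 -6]) = 8
det = (-1)·(6)·(8) = -48

-48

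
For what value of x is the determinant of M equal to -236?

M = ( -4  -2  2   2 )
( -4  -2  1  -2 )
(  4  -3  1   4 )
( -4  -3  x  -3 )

x = 4

Expanding along the row containing x, det(M) is linear in x: det(M) = (-80)·x + (84).
Set (-80)·x + (84) = -236  ⇒  (-80)·x = -320  ⇒  x = 4.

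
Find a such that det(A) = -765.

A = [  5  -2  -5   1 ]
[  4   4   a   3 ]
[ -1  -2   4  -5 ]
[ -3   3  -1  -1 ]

a = 1

Expanding along the column containing a, det(A) is linear in a: det(A) = (-48)·a + (-717).
Set (-48)·a + (-717) = -765  ⇒  (-48)·a = -48  ⇒  a = 1.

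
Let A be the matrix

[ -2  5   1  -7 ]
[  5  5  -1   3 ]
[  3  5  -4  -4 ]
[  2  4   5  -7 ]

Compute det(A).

The determinant is -1576.

Expand along row 1:
  + (-2) · M_11   where M_11 = det([5 -1 3; 5 -4 -4; 4 5 -7]) = 344
  − (5) · M_12   where M_12 = det([5 -1 3; 3 -4 -4; 2 5 -7]) = 296
  + (1) · M_13   where M_13 = det([5 5 3; 3 5 -4; 2 4 -7]) = -24
  − (-7) · M_14   where M_14 = det([5 5 -1; 3 5 -4; 2 4 5]) = 88
det = (+1)·(-2)·(344) + (-1)·(5)·(296) + (+1)·(1)·(-24) + (-1)·(-7)·(88) = -1576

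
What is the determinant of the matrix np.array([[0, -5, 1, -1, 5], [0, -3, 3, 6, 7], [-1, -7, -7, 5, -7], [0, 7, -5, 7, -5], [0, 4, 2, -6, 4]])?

The determinant is 2012.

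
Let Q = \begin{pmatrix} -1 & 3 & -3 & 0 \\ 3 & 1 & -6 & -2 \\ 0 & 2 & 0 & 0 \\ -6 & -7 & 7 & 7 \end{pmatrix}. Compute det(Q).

-110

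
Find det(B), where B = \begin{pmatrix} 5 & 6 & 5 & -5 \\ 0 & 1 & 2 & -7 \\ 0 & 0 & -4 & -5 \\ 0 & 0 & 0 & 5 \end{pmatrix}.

B is upper triangular, so det(B) is the product of the diagonal entries:
det = (5) · (1) · (-4) · (5) = -100

-100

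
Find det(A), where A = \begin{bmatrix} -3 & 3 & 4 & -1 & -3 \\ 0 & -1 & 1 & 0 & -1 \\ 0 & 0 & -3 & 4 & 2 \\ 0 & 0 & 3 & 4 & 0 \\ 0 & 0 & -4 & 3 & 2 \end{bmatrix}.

det(A) = 6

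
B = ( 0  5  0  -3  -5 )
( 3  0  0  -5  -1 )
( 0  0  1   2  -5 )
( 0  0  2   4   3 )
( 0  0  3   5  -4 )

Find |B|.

|B| = -195

B is block upper-triangular with a 2×2 block and a 3×3 block on the diagonal, so its determinant equals the product of the determinants of the diagonal blocks.
det of the 2×2 block = -15
det of the 3×3 block = 13
det = (-15)·(13) = -195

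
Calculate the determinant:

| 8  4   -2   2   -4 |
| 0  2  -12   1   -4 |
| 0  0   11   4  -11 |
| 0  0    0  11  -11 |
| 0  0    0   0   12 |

The matrix is upper triangular, so the determinant is the product of the diagonal entries:
det = (8) · (2) · (11) · (11) · (12) = 23232

23232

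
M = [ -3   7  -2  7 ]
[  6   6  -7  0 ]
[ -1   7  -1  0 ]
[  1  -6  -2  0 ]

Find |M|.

det(M) = 917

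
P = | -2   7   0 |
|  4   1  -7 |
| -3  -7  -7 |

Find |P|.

|P| = 455

Expand along column 3:
  − (-7) · |-2 7; -3 -7| = −(-7)·(14 − (-21)) = 245
  + (-7) · |-2 7; 4 1| = (-7)·(-2 − 28) = 210
Sum: (245) + (210) = 455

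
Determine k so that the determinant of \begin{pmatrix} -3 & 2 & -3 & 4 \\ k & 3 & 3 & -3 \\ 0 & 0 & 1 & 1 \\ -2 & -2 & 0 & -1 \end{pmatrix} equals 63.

4

Expanding along the column containing k, det(A) is linear in k: det(A) = (-12)·k + (111).
Set (-12)·k + (111) = 63  ⇒  (-12)·k = -48  ⇒  k = 4.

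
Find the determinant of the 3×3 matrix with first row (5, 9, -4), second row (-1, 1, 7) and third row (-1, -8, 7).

279

Expand along column 1:
  + 5 · |1 7; -8 7| = 5·(7 − (-56)) = 315
  − (-1) · |9 -4; -8 7| = −(-1)·(63 − 32) = 31
  + (-1) · |9 -4; 1 7| = (-1)·(63 − (-4)) = -67
Sum: (315) + (31) + (-67) = 279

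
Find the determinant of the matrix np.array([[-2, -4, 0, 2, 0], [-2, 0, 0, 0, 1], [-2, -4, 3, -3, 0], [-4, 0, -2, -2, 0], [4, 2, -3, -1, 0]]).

432

Expand along column 5 (it has 4 zeros):
  − (1) · M_25   where M_25 = det([-2 -4 0 2; -2 -4 3 -3; -4 0 -2 -2; 4 2 -3 -1]) = -432
det = (-1)·(1)·(-432) = 432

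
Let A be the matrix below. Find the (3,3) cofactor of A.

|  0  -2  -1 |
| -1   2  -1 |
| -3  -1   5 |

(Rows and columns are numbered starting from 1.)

Delete row 3 and column 3; the remaining 2×2 submatrix is [0 -2; -1 2].
Its determinant is 0·2 − (-2)·(-1) = -2.
The cofactor carries sign (−1)^(3+3) = +1, so C_{3,3} = +(-2) = -2.

The cofactor is -2.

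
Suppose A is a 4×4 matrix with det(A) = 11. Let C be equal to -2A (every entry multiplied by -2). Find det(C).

det(C) = 176

For a 4×4 matrix, det(-2A) = (-2)^4·det(A) = 16·det(A).
det(C) = (16)·(11) = 176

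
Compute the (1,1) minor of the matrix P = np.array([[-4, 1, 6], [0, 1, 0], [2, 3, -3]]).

-3

Delete row 1 and column 1; the remaining 2×2 submatrix is [1 0; 3 -3].
Its determinant is 1·(-3) − 0·3 = -3.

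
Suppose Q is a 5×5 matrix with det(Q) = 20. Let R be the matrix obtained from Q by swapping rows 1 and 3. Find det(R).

-20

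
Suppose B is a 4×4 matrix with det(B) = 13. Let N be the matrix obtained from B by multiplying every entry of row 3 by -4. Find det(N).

Scaling one row by -4 multiplies the determinant by -4.
det(N) = (-4)·(13) = -52

The determinant is -52.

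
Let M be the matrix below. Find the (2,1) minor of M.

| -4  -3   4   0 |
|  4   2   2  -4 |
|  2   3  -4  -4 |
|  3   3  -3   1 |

The minor is -12.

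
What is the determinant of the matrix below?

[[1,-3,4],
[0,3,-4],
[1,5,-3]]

11

Expand along column 1:
  + 1 · |3 -4; 5 -3| = 1·(-9 − (-20)) = 11
  + 1 · |-3 4; 3 -4| = 1·(12 − 12) = 0
Sum: (11) + (0) = 11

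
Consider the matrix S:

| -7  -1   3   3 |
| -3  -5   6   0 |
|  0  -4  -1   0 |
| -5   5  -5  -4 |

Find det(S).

1316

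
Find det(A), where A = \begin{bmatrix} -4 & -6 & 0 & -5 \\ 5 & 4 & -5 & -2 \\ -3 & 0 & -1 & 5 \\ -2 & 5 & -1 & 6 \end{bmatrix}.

Expand along row 1 (it has 1 zero):
  + (-4) · M_11   where M_11 = det([4 -5 -2; 0 -1 5; 5 -1 6]) = -139
  − (-6) · M_12   where M_12 = det([5 -5 -2; -3 -1 5; -2 -1 6]) = -47
  − (-5) · M_14   where M_14 = det([5 4 -5; -3 0 -1; -2 5 -1]) = 96
det = (+1)·(-4)·(-139) + (-1)·(-6)·(-47) + (-1)·(-5)·(96) = 754

754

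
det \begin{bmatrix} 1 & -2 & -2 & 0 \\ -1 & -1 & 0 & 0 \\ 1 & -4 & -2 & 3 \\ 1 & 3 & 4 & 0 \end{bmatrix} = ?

24

Expand along column 4 (it has 3 zeros):
  − (3) · M_34   where M_34 = det([1 -2 -2; -1 -1 0; 1 3 4]) = -8
det = (-1)·(3)·(-8) = 24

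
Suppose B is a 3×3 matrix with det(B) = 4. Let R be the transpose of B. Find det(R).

det(Bᵀ) = det(B).
det(R) = (1)·(4) = 4

det(R) = 4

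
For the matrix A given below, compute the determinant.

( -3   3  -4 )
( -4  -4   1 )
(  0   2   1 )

Expand along column 1:
  + (-3) · |-4 1; 2 1| = (-3)·(-4 − 2) = 18
  − (-4) · |3 -4; 2 1| = −(-4)·(3 − (-8)) = 44
Sum: (18) + (44) = 62

The determinant is 62.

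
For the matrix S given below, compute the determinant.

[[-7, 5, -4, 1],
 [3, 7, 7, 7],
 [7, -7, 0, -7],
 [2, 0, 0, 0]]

|S| = 392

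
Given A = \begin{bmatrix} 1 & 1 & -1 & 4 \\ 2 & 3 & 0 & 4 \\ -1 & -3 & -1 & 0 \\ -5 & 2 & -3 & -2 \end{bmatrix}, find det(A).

Expand along row 2 (it has 1 zero):
  − (2) · M_21   where M_21 = det([1 -1 4; -3 -1 0; 2 -3 -2]) = 52
  + (3) · M_22   where M_22 = det([1 -1 4; -1 -1 0; -5 -3 -2]) = -4
  + (4) · M_24   where M_24 = det([1 1 -1; -1 -3 -1; -5 2 -3]) = 30
det = (-1)·(2)·(52) + (+1)·(3)·(-4) + (+1)·(4)·(30) = 4

4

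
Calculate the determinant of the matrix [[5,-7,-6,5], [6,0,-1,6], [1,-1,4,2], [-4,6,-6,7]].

Expand along row 2 (it has 1 zero):
  − (6) · M_21   where M_21 = det([-7 -6 5; -1 4 2; 6 -6 7]) = -484
  − (-1) · M_23   where M_23 = det([5 -7 5; 1 -1 2; -4 6 7]) = 20
  + (6) · M_24   where M_24 = det([5 -7 -6; 1 -1 4; -4 6 -6]) = -32
det = (-1)·(6)·(-484) + (-1)·(-1)·(20) + (+1)·(6)·(-32) = 2732

2732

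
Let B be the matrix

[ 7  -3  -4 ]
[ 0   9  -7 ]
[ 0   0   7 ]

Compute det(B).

B is upper triangular, so det(B) is the product of the diagonal entries:
det = (7) · (9) · (7) = 441

441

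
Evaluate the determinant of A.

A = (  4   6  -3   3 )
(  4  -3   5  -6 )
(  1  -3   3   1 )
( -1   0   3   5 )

The determinant is 651.

Expand along row 4 (it has 1 zero):
  − (-1) · M_41   where M_41 = det([6 -3 3; -3 5 -6; -3 3 1]) = 93
  − (3) · M_43   where M_43 = det([4 6 3; 4 -3 -6; 1 -3 1]) = -171
  + (5) · M_44   where M_44 = det([4 6 -3; 4 -3 5; 1 -3 3]) = 9
det = (-1)·(-1)·(93) + (-1)·(3)·(-171) + (+1)·(5)·(9) = 651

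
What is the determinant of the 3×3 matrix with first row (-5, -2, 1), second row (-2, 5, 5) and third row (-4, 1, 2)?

Expand along column 1:
  + (-5) · |5 5; 1 2| = (-5)·(10 − 5) = -25
  − (-2) · |-2 1; 1 2| = −(-2)·(-4 − 1) = -10
  + (-4) · |-2 1; 5 5| = (-4)·(-10 − 5) = 60
Sum: (-25) + (-10) + (60) = 25

25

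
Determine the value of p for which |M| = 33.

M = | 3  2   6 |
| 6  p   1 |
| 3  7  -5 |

8

Expanding along the column containing p, det(M) is linear in p: det(M) = (-33)·p + (297).
Set (-33)·p + (297) = 33  ⇒  (-33)·p = -264  ⇒  p = 8.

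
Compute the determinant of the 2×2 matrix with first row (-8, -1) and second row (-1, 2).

The determinant is -17.

det = (-8)·2 − (-1)·(-1) = -16 − 1 = -17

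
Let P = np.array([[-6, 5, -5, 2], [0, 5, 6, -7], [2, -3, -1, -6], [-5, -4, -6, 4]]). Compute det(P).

Expand along row 2 (it has 1 zero):
  + (5) · M_22   where M_22 = det([-6 -5 2; 2 -1 -6; -5 -6 4]) = 96
  − (6) · M_23   where M_23 = det([-6 5 2; 2 -3 -6; -5 -4 4]) = 280
  + (-7) · M_24   where M_24 = det([-6 5 -5; 2 -3 -1; -5 -4 -6]) = 116
det = (+1)·(5)·(96) + (-1)·(6)·(280) + (+1)·(-7)·(116) = -2012

The determinant is -2012.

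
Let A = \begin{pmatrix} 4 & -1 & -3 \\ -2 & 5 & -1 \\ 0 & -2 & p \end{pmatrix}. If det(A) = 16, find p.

2

Expanding along the row containing p, det(A) is linear in p: det(A) = (18)·p + (-20).
Set (18)·p + (-20) = 16  ⇒  (18)·p = 36  ⇒  p = 2.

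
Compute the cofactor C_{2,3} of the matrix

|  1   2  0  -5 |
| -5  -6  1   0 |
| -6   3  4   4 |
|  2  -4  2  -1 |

73

Delete row 2 and column 3; the remaining 3×3 submatrix is [1 2 -5; -6 3 4; 2 -4 -1].
Its determinant is -73.
The cofactor carries sign (−1)^(2+3) = −1, so C_{2,3} = −(-73) = 73.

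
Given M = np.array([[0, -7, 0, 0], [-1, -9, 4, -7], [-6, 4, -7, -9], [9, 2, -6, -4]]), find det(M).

Expand along row 1 (it has 3 zeros):
  − (-7) · M_12   where M_12 = det([-1 4 -7; -6 -7 -9; 9 -6 -4]) = -1087
det = (-1)·(-7)·(-1087) = -7609

-7609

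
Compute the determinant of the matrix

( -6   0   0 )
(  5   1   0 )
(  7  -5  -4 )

The matrix is lower triangular, so the determinant is the product of the diagonal entries:
det = (-6) · (1) · (-4) = 24

The determinant is 24.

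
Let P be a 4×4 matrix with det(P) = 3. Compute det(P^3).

The determinant is 27.

det(P^3) = (det P)^3 = (3)^3 = 27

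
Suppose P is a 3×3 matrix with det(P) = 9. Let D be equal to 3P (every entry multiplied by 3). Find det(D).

243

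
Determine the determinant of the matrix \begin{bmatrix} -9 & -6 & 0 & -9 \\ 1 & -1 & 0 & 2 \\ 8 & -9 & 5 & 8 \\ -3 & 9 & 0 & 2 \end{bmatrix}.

870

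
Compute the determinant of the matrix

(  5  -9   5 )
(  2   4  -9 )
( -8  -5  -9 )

-1105

Expand along column 1:
  + 5 · |4 -9; -5 -9| = 5·(-36 − 45) = -405
  − 2 · |-9 5; -5 -9| = −2·(81 − (-25)) = -212
  + (-8) · |-9 5; 4 -9| = (-8)·(81 − 20) = -488
Sum: (-405) + (-212) + (-488) = -1105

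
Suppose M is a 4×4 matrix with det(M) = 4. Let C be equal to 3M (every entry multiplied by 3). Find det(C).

The determinant is 324.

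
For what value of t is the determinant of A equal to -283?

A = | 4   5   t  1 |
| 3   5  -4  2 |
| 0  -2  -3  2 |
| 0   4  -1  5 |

Expanding along the row containing t, det(A) is linear in t: det(A) = (-54)·t + (-283).
Set (-54)·t + (-283) = -283  ⇒  (-54)·t = 0  ⇒  t = 0.

t = 0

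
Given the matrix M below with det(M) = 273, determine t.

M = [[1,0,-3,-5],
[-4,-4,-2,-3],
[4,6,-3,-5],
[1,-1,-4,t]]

-1

Expanding along the column containing t, det(M) is linear in t: det(M) = (48)·t + (321).
Set (48)·t + (321) = 273  ⇒  (48)·t = -48  ⇒  t = -1.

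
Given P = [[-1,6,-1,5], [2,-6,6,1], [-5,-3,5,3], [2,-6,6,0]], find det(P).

det(P) = 192

Expand along row 4 (it has 1 zero):
  − (2) · M_41   where M_41 = det([6 -1 5; -6 6 1; -3 5 3]) = 3
  + (-6) · M_42   where M_42 = det([-1 -1 5; 2 6 1; -5 5 3]) = 198
  − (6) · M_43   where M_43 = det([-1 6 5; 2 -6 1; -5 -3 3]) = -231
det = (-1)·(2)·(3) + (+1)·(-6)·(198) + (-1)·(6)·(-231) = 192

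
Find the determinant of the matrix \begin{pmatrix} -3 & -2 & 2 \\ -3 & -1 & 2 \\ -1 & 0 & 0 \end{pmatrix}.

Expand along row 3:
  + (-1) · |-2 2; -1 2| = (-1)·(-4 − (-2)) = 2

2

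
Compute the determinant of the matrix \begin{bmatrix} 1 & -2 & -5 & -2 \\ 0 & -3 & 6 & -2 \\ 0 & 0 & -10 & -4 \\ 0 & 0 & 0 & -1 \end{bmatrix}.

-30

The matrix is upper triangular, so the determinant is the product of the diagonal entries:
det = (1) · (-3) · (-10) · (-1) = -30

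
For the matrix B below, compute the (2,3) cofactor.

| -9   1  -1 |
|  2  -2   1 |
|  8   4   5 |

Delete row 2 and column 3; the remaining 2×2 submatrix is [-9 1; 8 4].
Its determinant is (-9)·4 − 1·8 = -44.
The cofactor carries sign (−1)^(2+3) = −1, so C_{2,3} = −(-44) = 44.

44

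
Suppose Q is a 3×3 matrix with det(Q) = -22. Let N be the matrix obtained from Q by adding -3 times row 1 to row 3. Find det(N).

The determinant is -22.

Adding a multiple of one row to another leaves the determinant unchanged.
det(N) = (1)·(-22) = -22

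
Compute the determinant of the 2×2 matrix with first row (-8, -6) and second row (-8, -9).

det = (-8)·(-9) − (-6)·(-8) = 72 − 48 = 24

24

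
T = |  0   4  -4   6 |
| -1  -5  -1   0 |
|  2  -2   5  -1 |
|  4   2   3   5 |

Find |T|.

|T| = 140

Expand along row 1 (it has 1 zero):
  − (4) · M_12   where M_12 = det([-1 -1 0; 2 5 -1; 4 3 5]) = -14
  + (-4) · M_13   where M_13 = det([-1 -5 0; 2 -2 -1; 4 2 5]) = 78
  − (6) · M_14   where M_14 = det([-1 -5 -1; 2 -2 5; 4 2 3]) = -66
det = (-1)·(4)·(-14) + (+1)·(-4)·(78) + (-1)·(6)·(-66) = 140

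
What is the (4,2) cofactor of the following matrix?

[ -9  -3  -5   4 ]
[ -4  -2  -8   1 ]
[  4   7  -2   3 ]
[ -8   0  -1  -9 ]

Delete row 4 and column 2; the remaining 3×3 submatrix is [-9 -5 4; -4 -8 1; 4 -2 3].
Its determinant is 278.
The cofactor carries sign (−1)^(4+2) = +1, so C_{4,2} = +(278) = 278.

278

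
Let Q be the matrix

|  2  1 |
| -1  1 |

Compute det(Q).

det(Q) = 2·1 − 1·(-1) = 2 − (-1) = 3

The determinant is 3.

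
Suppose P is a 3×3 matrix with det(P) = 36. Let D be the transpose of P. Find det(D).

|D| = 36

det(Pᵀ) = det(P).
det(D) = (1)·(36) = 36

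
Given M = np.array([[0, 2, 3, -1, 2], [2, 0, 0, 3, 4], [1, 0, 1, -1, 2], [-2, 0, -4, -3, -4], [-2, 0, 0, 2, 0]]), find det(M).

160

Expand along column 2 (it has 4 zeros):
  − (2) · M_12   where M_12 = det([2 0 3 4; 1 1 -1 2; -2 -4 -3 -4; -2 0 2 0]) = -80
det = (-1)·(2)·(-80) = 160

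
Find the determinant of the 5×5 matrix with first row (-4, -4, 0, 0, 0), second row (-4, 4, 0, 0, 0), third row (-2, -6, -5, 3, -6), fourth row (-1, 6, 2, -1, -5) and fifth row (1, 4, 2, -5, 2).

The determinant is -4512.

The matrix is block lower-triangular with a 2×2 block and a 3×3 block on the diagonal, so its determinant equals the product of the determinants of the diagonal blocks.
det of the 2×2 block = -32
det of the 3×3 block = 141
det = (-32)·(141) = -4512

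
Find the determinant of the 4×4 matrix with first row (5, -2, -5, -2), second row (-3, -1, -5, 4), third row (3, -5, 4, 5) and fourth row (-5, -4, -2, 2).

1971

Expand along row 1:
  + (5) · M_11   where M_11 = det([-1 -5 4; -5 4 5; -4 -2 2]) = 136
  − (-2) · M_12   where M_12 = det([-3 -5 4; 3 4 5; -5 -2 2]) = 157
  + (-5) · M_13   where M_13 = det([-3 -1 4; 3 -5 5; -5 -4 2]) = -147
  − (-2) · M_14   where M_14 = det([-3 -1 -5; 3 -5 4; -5 -4 -2]) = 121
det = (+1)·(5)·(136) + (-1)·(-2)·(157) + (+1)·(-5)·(-147) + (-1)·(-2)·(121) = 1971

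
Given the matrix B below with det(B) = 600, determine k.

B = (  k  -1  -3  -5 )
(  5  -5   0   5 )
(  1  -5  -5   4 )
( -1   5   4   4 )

Expanding along the row containing k, det(B) is linear in k: det(B) = (205)·k + (395).
Set (205)·k + (395) = 600  ⇒  (205)·k = 205  ⇒  k = 1.

k = 1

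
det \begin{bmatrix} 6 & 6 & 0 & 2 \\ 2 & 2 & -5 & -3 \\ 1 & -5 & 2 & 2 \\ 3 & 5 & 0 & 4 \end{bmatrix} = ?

-552

Expand along column 3 (it has 2 zeros):
  − (-5) · M_23   where M_23 = det([6 6 2; 1 -5 2; 3 5 4]) = -128
  + (2) · M_33   where M_33 = det([6 6 2; 2 2 -3; 3 5 4]) = 44
det = (-1)·(-5)·(-128) + (+1)·(2)·(44) = -552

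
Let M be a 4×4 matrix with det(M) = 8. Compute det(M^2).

det(M^2) = (det M)^2 = (8)^2 = 64

64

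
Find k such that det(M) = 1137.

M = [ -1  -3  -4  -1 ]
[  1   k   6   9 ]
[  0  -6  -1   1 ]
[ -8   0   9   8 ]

Expanding along the column containing k, det(M) is linear in k: det(M) = (57)·k + (1365).
Set (57)·k + (1365) = 1137  ⇒  (57)·k = -228  ⇒  k = -4.

-4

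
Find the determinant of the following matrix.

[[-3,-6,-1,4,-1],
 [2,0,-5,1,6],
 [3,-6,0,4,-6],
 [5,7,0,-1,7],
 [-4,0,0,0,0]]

-1672

Expand along row 5 (it has 4 zeros):
  + (-4) · M_51   where M_51 = det([-6 -1 4 -1; 0 -5 1 6; -6 0 4 -6; 7 0 -1 7]) = 418
det = (+1)·(-4)·(418) = -1672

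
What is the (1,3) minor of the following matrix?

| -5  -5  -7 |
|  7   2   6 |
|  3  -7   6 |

-55

Delete row 1 and column 3; the remaining 2×2 submatrix is [7 2; 3 -7].
Its determinant is 7·(-7) − 2·3 = -55.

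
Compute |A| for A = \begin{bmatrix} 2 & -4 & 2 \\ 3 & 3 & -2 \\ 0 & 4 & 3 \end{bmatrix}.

Expand along column 1:
  + 2 · |3 -2; 4 3| = 2·(9 − (-8)) = 34
  − 3 · |-4 2; 4 3| = −3·(-12 − 8) = 60
Sum: (34) + (60) = 94

The determinant is 94.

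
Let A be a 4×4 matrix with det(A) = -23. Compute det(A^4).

279841

det(A^4) = (det A)^4 = (-23)^4 = 279841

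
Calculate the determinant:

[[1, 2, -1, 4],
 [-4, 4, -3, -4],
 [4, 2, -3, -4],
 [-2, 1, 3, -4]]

Expand along row 1:
  + (1) · M_11   where M_11 = det([4 -3 -4; 2 -3 -4; 1 3 -4]) = 48
  − (2) · M_12   where M_12 = det([-4 -3 -4; 4 -3 -4; -2 3 -4]) = -192
  + (-1) · M_13   where M_13 = det([-4 4 -4; 4 2 -4; -2 1 -4]) = 80
  − (4) · M_14   where M_14 = det([-4 4 -3; 4 2 -3; -2 1 3]) = -84
det = (+1)·(1)·(48) + (-1)·(2)·(-192) + (+1)·(-1)·(80) + (-1)·(4)·(-84) = 688

The determinant is 688.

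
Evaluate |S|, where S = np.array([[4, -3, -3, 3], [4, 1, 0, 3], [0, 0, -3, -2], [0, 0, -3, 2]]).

|S| = -192

S is block upper-triangular with a 2×2 block and a 2×2 block on the diagonal, so its determinant equals the product of the determinants of the diagonal blocks.
det of the 2×2 block = 16
det of the 2×2 block = -12
det = (16)·(-12) = -192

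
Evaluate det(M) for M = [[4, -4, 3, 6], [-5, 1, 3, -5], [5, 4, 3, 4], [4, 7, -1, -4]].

Expand along row 1:
  + (4) · M_11   where M_11 = det([1 3 -5; 4 3 4; 7 -1 -4]) = 249
  − (-4) · M_12   where M_12 = det([-5 3 -5; 5 3 4; 4 -1 -4]) = 233
  + (3) · M_13   where M_13 = det([-5 1 -5; 5 4 4; 4 7 -4]) = 161
  − (6) · M_14   where M_14 = det([-5 1 3; 5 4 3; 4 7 -1]) = 199
det = (+1)·(4)·(249) + (-1)·(-4)·(233) + (+1)·(3)·(161) + (-1)·(6)·(199) = 1217

|M| = 1217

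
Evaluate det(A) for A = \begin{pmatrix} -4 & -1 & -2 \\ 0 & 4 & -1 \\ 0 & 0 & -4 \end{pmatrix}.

|A| = 64

A is upper triangular, so det(A) is the product of the diagonal entries:
det = (-4) · (4) · (-4) = 64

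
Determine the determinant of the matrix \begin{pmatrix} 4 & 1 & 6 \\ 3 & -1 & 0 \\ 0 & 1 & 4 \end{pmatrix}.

-10

Expand along row 2:
  − 3 · |1 6; 1 4| = −3·(4 − 6) = 6
  + (-1) · |4 6; 0 4| = (-1)·(16 − 0) = -16
Sum: (6) + (-16) = -10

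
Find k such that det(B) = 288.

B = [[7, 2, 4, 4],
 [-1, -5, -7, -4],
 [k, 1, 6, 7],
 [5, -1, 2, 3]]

k = -4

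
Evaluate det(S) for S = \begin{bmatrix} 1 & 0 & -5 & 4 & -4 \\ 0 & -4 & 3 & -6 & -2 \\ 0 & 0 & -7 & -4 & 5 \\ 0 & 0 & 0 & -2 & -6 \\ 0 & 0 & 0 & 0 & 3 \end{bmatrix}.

-168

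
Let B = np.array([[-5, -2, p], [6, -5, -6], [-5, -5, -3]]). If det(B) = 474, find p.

Expanding along the column containing p, det(B) is linear in p: det(B) = (-55)·p + (-21).
Set (-55)·p + (-21) = 474  ⇒  (-55)·p = 495  ⇒  p = -9.

p = -9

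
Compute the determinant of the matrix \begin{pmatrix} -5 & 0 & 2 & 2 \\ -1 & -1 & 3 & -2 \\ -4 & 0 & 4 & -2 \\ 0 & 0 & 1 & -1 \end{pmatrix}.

Expand along column 2 (it has 3 zeros):
  + (-1) · M_22   where M_22 = det([-5 2 2; -4 4 -2; 0 1 -1]) = -6
det = (+1)·(-1)·(-6) = 6

6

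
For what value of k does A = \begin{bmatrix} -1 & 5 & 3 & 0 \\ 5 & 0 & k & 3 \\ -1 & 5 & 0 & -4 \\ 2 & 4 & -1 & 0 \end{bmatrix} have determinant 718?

Expanding along the row containing k, det(A) is linear in k: det(A) = (56)·k + (214).
Set (56)·k + (214) = 718  ⇒  (56)·k = 504  ⇒  k = 9.

9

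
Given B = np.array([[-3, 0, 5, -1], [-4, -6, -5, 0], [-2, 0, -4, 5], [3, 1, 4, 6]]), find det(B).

The determinant is -1409.

Expand along column 2 (it has 2 zeros):
  + (-6) · M_22   where M_22 = det([-3 5 -1; -2 -4 5; 3 4 6]) = 263
  + (1) · M_42   where M_42 = det([-3 5 -1; -4 -5 0; -2 -4 5]) = 169
det = (+1)·(-6)·(263) + (+1)·(1)·(169) = -1409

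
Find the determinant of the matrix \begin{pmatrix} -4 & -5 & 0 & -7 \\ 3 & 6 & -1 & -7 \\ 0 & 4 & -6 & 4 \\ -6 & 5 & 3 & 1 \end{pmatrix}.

The determinant is 5008.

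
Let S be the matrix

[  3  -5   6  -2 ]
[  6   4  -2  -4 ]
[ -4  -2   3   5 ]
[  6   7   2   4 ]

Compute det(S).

98

Expand along row 1:
  + (3) · M_11   where M_11 = det([4 -2 -4; -2 3 5; 7 2 4]) = 22
  − (-5) · M_12   where M_12 = det([6 -2 -4; -4 3 5; 6 2 4]) = 24
  + (6) · M_13   where M_13 = det([6 4 -4; -4 -2 5; 6 7 4]) = -10
  − (-2) · M_14   where M_14 = det([6 4 -2; -4 -2 3; 6 7 2]) = -14
det = (+1)·(3)·(22) + (-1)·(-5)·(24) + (+1)·(6)·(-10) + (-1)·(-2)·(-14) = 98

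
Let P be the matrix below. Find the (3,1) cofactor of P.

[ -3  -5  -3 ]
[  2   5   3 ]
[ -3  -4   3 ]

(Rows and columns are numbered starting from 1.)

0

Delete row 3 and column 1; the remaining 2×2 submatrix is [-5 -3; 5 3].
Its determinant is (-5)·3 − (-3)·5 = 0.
The cofactor carries sign (−1)^(3+1) = +1, so C_{3,1} = +(0) = 0.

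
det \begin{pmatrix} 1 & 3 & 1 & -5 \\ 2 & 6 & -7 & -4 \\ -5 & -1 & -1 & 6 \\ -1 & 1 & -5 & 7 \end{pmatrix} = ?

Expand along row 1:
  + (1) · M_11   where M_11 = det([6 -7 -4; -1 -1 6; 1 -5 7]) = 23
  − (3) · M_12   where M_12 = det([2 -7 -4; -5 -1 6; -1 -5 7]) = -253
  + (1) · M_13   where M_13 = det([2 6 -4; -5 -1 6; -1 1 7]) = 172
  − (-5) · M_14   where M_14 = det([2 6 -7; -5 -1 -1; -1 1 -5]) = -90
det = (+1)·(1)·(23) + (-1)·(3)·(-253) + (+1)·(1)·(172) + (-1)·(-5)·(-90) = 504

504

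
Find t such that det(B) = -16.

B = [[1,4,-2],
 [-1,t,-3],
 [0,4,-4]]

t = 5

Expanding along the column containing t, det(B) is linear in t: det(B) = (-4)·t + (4).
Set (-4)·t + (4) = -16  ⇒  (-4)·t = -20  ⇒  t = 5.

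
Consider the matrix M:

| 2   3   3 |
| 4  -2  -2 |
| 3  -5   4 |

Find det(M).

Expand along column 1:
  + 2 · |-2 -2; -5 4| = 2·(-8 − 10) = -36
  − 4 · |3 3; -5 4| = −4·(12 − (-15)) = -108
  + 3 · |3 3; -2 -2| = 3·(-6 − (-6)) = 0
Sum: (-36) + (-108) + (0) = -144

The determinant is -144.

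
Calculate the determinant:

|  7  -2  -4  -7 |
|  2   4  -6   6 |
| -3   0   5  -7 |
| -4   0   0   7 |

Expand along row 4 (it has 2 zeros):
  − (-4) · M_41   where M_41 = det([-2 -4 -7; 4 -6 6; 0 5 -7]) = -276
  + (7) · M_44   where M_44 = det([7 -2 -4; 2 4 -6; -3 0 5]) = 76
det = (-1)·(-4)·(-276) + (+1)·(7)·(76) = -572

-572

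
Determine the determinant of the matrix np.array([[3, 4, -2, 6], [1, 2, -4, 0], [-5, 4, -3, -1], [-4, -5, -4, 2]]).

Expand along row 2 (it has 1 zero):
  − (1) · M_21   where M_21 = det([4 -2 6; 4 -3 -1; -5 -4 2]) = -220
  + (2) · M_22   where M_22 = det([3 -2 6; -5 -3 -1; -4 -4 2]) = -10
  − (-4) · M_23   where M_23 = det([3 4 6; -5 4 -1; -4 -5 2]) = 311
det = (-1)·(1)·(-220) + (+1)·(2)·(-10) + (-1)·(-4)·(311) = 1444

1444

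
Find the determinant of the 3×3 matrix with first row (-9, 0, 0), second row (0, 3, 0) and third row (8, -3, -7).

189

The matrix is lower triangular, so the determinant is the product of the diagonal entries:
det = (-9) · (3) · (-7) = 189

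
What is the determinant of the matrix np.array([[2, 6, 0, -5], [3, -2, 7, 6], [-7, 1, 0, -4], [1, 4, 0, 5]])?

Expand along column 3 (it has 3 zeros):
  − (7) · M_23   where M_23 = det([2 6 -5; -7 1 -4; 1 4 5]) = 373
det = (-1)·(7)·(373) = -2611

-2611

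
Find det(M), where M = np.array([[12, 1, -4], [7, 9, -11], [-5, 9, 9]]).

Expand along row 1:
  + 12 · |9 -11; 9 9| = 12·(81 − (-99)) = 2160
  − 1 · |7 -11; -5 9| = −1·(63 − 55) = -8
  + (-4) · |7 9; -5 9| = (-4)·(63 − (-45)) = -432
Sum: (2160) + (-8) + (-432) = 1720

The determinant is 1720.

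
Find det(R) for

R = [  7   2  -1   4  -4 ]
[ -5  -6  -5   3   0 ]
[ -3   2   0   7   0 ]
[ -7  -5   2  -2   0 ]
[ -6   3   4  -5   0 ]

Expand along column 5 (it has 4 zeros):
  + (-4) · M_15   where M_15 = det([-5 -6 -5 3; -3 2 0 7; -7 -5 2 -2; -6 3 4 -5]) = 2444
det = (+1)·(-4)·(2444) = -9776

-9776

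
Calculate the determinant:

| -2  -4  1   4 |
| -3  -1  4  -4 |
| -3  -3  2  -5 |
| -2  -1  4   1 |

Expand along row 1:
  + (-2) · M_11   where M_11 = det([-1 4 -4; -3 2 -5; -1 4 1]) = 50
  − (-4) · M_12   where M_12 = det([-3 4 -4; -3 2 -5; -2 4 1]) = 18
  + (1) · M_13   where M_13 = det([-3 -1 -4; -3 -3 -5; -2 -1 1]) = 23
  − (4) · M_14   where M_14 = det([-3 -1 4; -3 -3 2; -2 -1 4]) = 10
det = (+1)·(-2)·(50) + (-1)·(-4)·(18) + (+1)·(1)·(23) + (-1)·(4)·(10) = -45

-45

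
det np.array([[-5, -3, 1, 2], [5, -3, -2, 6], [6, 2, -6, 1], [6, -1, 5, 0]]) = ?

Expand along row 4 (it has 1 zero):
  − (6) · M_41   where M_41 = det([-3 1 2; -3 -2 6; 2 -6 1]) = -43
  + (-1) · M_42   where M_42 = det([-5 1 2; 5 -2 6; 6 -6 1]) = -175
  − (5) · M_43   where M_43 = det([-5 -3 2; 5 -3 6; 6 2 1]) = 38
det = (-1)·(6)·(-43) + (+1)·(-1)·(-175) + (-1)·(5)·(38) = 243

The determinant is 243.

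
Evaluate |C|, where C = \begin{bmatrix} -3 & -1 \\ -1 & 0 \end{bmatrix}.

-1

det(C) = (-3)·0 − (-1)·(-1) = 0 − 1 = -1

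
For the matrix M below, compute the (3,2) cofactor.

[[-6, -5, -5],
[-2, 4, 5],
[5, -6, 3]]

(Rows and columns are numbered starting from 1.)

40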